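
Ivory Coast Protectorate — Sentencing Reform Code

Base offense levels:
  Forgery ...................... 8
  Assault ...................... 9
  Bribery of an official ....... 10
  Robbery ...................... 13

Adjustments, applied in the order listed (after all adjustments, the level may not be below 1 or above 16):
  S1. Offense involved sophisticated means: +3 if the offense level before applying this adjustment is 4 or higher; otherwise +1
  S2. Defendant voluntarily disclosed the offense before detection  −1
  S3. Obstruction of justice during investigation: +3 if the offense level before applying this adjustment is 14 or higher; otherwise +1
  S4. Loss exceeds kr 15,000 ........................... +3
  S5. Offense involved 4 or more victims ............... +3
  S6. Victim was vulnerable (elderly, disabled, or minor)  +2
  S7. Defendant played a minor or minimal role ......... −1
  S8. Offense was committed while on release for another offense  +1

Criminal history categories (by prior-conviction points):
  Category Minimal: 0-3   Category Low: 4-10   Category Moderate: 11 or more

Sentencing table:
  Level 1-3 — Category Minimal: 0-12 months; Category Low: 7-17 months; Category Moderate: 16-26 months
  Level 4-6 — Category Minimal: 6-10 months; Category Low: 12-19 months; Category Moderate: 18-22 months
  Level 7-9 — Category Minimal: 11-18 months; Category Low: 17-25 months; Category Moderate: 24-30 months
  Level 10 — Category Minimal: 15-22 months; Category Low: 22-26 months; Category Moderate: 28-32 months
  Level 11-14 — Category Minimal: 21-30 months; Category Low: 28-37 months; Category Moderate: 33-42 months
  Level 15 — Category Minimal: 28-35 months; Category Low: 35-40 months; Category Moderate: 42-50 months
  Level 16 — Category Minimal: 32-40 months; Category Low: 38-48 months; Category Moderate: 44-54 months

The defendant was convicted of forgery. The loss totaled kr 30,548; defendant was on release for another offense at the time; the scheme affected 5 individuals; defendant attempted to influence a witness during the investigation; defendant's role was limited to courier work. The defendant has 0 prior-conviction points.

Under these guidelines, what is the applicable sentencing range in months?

Base offense level for forgery: 8.
S2 does not apply.
S3 applies (level before this adjustment is 8 < 14, so +1): 8 + 1 = 9.
S4 applies: 9 + 3 = 12.
S5 applies: 12 + 3 = 15.
S6 does not apply.
S7 applies: 15 − 1 = 14.
S8 applies: 14 + 1 = 15.
Final offense level: 15.
Criminal history: 0 prior points → Category Minimal (0-3).
Level 15 falls in the 15 band.
Grid: Level 15 × Category Minimal = 28-35 months.

28-35 months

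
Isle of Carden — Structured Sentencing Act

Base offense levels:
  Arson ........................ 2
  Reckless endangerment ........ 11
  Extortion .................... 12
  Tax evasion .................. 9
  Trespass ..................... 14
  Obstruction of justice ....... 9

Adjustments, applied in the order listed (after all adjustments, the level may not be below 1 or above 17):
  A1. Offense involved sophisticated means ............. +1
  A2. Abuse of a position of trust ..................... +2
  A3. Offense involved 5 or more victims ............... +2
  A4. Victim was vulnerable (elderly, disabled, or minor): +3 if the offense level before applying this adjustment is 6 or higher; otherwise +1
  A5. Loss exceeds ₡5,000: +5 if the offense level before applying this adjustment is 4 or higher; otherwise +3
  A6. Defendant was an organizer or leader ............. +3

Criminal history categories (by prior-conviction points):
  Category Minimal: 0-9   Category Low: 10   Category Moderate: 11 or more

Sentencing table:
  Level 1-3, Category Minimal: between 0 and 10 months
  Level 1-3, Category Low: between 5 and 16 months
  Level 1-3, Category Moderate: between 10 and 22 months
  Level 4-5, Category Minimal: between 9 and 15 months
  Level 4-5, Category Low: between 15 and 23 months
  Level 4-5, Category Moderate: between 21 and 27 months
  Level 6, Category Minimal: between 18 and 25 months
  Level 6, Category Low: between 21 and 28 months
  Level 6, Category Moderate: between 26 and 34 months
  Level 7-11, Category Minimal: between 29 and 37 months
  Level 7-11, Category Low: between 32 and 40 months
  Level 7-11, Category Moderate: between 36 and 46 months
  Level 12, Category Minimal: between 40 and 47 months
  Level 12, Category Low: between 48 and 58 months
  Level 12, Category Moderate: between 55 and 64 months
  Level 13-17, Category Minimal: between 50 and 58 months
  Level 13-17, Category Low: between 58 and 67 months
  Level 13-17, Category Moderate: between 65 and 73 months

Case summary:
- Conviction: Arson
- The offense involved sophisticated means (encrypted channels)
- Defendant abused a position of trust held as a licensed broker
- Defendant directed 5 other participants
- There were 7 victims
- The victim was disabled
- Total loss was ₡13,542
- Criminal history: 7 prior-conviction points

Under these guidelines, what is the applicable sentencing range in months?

Base offense level for arson: 2.
A1 applies: 2 + 1 = 3.
A2 applies: 3 + 2 = 5.
A3 applies: 5 + 2 = 7.
A4 applies (level before this adjustment is 7 ≥ 6, so +3): 7 + 3 = 10.
A5 applies (level before this adjustment is 10 ≥ 4, so +5): 10 + 5 = 15.
A6 applies: 15 + 3 = 18.
Level 18 exceeds the maximum of 17; capped at 17.
Final offense level: 17.
Criminal history: 7 prior points → Category Minimal (0-9).
Level 17 falls in the 13-17 band.
Grid: Level 13-17 × Category Minimal = 50-58 months.

50-58 months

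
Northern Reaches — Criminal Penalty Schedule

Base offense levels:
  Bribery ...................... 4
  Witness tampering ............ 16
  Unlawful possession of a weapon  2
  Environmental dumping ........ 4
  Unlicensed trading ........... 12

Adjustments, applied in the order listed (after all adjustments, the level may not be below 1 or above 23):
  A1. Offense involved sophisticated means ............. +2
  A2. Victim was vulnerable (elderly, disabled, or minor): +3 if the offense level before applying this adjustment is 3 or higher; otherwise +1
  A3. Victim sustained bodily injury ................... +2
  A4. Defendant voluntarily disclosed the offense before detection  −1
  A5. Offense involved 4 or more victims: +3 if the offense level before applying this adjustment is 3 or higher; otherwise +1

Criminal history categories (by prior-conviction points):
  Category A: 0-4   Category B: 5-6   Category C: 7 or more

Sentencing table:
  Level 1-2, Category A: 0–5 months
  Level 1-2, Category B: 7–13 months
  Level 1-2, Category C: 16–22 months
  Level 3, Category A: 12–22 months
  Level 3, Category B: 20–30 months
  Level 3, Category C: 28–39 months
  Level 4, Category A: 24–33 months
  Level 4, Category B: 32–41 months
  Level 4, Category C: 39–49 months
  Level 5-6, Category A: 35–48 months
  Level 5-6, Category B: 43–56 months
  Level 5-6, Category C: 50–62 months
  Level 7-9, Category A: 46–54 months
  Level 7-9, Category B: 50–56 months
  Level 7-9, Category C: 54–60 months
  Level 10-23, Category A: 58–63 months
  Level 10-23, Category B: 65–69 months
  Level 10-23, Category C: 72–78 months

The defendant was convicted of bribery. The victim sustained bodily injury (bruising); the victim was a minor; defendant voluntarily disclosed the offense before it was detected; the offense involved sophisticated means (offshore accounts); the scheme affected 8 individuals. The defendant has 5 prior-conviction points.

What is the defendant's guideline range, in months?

Base offense level for bribery: 4.
A1 applies: 4 + 2 = 6.
A2 applies (level before this adjustment is 6 ≥ 3, so +3): 6 + 3 = 9.
A3 applies: 9 + 2 = 11.
A4 applies: 11 − 1 = 10.
A5 applies (level before this adjustment is 10 ≥ 3, so +3): 10 + 3 = 13.
Final offense level: 13.
Criminal history: 5 prior points → Category B (5-6).
Level 13 falls in the 10-23 band.
Grid: Level 10-23 × Category B = 65-69 months.

65-69 months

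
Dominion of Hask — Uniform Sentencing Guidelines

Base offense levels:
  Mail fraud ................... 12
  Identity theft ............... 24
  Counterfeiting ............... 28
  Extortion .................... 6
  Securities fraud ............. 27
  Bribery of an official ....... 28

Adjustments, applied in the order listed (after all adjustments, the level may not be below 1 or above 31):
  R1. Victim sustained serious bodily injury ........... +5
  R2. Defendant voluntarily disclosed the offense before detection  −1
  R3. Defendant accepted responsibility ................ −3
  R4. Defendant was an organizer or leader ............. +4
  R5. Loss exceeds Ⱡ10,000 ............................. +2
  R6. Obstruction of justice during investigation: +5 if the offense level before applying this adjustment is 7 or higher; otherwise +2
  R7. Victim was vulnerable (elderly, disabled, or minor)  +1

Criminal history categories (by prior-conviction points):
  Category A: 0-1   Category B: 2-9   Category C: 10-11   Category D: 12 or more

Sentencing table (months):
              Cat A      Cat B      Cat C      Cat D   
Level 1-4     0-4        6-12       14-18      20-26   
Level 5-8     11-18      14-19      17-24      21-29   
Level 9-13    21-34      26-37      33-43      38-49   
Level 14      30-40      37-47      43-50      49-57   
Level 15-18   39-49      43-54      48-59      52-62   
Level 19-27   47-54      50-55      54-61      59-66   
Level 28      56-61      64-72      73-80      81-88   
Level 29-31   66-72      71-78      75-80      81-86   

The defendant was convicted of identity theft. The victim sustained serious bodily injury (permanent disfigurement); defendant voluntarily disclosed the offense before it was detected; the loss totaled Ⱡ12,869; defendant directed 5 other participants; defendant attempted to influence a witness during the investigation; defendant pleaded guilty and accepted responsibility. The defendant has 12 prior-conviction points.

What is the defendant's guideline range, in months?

81-86 months

Base offense level for identity theft: 24.
R1 applies: 24 + 5 = 29.
R2 applies: 29 − 1 = 28.
R3 applies: 28 − 3 = 25.
R4 applies: 25 + 4 = 29.
R5 applies: 29 + 2 = 31.
R6 applies (level before this adjustment is 31 ≥ 7, so +5): 31 + 5 = 36.
Level 36 exceeds the maximum of 31; capped at 31.
Final offense level: 31.
Criminal history: 12 prior points → Category D (12+).
Level 31 falls in the 29-31 band.
Grid: Level 29-31 × Category D = 81-86 months.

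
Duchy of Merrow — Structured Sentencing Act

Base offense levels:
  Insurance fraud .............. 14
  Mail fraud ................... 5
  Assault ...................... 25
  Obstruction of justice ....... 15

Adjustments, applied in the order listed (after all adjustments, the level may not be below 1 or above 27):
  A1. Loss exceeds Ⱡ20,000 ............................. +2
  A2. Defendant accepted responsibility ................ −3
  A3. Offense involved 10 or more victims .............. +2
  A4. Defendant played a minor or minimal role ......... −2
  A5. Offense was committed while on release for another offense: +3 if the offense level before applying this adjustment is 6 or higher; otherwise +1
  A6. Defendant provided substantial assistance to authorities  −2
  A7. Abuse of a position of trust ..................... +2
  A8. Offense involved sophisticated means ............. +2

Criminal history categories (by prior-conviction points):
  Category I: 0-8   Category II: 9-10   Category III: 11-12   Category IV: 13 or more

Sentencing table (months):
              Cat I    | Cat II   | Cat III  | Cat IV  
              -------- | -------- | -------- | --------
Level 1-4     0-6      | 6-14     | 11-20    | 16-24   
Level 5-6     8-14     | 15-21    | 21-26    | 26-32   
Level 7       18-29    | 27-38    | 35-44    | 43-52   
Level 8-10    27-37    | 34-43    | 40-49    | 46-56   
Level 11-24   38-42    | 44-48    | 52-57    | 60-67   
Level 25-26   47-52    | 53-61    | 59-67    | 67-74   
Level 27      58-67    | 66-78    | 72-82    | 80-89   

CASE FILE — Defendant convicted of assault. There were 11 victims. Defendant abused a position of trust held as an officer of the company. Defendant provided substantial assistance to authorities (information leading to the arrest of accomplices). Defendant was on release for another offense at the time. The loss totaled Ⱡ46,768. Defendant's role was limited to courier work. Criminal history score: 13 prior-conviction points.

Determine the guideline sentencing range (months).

80-89 months

Base offense level for assault: 25.
A1 applies: 25 + 2 = 27.
A3 applies: 27 + 2 = 29.
A4 applies: 29 − 2 = 27.
A5 applies (level before this adjustment is 27 ≥ 6, so +3): 27 + 3 = 30.
A6 applies: 30 − 2 = 28.
A7 applies: 28 + 2 = 30.
A8 does not apply.
Level 30 exceeds the maximum of 27; capped at 27.
Final offense level: 27.
Criminal history: 13 prior points → Category IV (13+).
Level 27 falls in the 27 band.
Grid: Level 27 × Category IV = 80-89 months.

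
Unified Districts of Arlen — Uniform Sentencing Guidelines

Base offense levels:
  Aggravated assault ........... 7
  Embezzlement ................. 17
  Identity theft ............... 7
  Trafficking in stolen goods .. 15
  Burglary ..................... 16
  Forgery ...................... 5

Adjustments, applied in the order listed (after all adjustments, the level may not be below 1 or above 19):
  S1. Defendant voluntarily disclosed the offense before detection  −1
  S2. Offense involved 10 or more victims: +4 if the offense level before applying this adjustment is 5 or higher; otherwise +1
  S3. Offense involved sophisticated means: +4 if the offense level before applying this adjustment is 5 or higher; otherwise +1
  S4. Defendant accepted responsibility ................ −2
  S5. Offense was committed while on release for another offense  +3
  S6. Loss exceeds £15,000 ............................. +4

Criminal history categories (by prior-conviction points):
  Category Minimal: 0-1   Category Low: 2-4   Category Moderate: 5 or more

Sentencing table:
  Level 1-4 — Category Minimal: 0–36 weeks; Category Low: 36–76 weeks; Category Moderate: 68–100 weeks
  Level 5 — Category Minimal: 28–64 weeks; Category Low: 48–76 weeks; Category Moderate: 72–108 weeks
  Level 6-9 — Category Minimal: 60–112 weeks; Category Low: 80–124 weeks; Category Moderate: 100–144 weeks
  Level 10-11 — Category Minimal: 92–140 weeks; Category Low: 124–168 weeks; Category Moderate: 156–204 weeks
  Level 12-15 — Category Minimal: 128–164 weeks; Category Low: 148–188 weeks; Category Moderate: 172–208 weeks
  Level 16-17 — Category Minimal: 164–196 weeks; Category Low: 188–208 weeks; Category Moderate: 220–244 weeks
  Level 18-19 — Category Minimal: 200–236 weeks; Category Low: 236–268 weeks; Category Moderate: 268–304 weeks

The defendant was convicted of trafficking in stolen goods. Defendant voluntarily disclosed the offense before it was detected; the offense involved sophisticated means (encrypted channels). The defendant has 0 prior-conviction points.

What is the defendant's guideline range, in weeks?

Base offense level for trafficking in stolen goods: 15.
S1 applies: 15 − 1 = 14.
S2 does not apply.
S3 applies (level before this adjustment is 14 ≥ 5, so +4): 14 + 4 = 18.
S6 does not apply.
Final offense level: 18.
Criminal history: 0 prior points → Category Minimal (0-1).
Level 18 falls in the 18-19 band.
Grid: Level 18-19 × Category Minimal = 200-236 weeks.

200-236 weeks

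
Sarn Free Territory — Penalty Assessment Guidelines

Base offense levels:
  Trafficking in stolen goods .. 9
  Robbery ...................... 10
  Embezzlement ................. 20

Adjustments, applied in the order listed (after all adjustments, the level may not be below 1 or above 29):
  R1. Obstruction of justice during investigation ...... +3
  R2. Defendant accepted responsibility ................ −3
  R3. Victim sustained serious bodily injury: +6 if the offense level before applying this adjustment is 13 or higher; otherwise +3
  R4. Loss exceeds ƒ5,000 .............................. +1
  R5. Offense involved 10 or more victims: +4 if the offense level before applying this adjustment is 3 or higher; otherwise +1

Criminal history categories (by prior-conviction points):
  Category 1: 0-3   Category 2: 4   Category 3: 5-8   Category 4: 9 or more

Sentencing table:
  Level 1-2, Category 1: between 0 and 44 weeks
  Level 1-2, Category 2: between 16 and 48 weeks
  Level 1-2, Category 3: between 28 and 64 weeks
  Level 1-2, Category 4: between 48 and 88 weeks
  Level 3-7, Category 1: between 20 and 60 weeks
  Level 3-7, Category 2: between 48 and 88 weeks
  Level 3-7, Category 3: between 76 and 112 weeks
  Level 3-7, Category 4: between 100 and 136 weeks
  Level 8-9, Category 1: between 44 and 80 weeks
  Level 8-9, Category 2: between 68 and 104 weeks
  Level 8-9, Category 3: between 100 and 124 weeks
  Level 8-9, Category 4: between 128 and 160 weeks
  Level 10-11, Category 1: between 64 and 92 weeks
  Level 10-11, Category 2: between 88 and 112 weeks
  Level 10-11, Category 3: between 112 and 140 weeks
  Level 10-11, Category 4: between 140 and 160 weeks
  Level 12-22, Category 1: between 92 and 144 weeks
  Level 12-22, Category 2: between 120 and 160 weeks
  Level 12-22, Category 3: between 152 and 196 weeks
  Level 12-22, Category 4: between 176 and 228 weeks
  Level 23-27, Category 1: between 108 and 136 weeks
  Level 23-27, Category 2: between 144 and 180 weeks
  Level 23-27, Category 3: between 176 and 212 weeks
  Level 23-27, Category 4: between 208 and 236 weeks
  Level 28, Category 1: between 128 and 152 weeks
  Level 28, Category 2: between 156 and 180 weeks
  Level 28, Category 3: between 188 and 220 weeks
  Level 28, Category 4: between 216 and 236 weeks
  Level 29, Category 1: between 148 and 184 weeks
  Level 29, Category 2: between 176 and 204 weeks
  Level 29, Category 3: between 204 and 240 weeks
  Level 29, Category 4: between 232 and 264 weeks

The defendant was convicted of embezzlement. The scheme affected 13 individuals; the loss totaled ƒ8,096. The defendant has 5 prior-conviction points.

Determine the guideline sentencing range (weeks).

Base offense level for embezzlement: 20.
R2 does not apply.
R4 applies: 20 + 1 = 21.
R5 applies (level before this adjustment is 21 ≥ 3, so +4): 21 + 4 = 25.
Final offense level: 25.
Criminal history: 5 prior points → Category 3 (5-8).
Level 25 falls in the 23-27 band.
Grid: Level 23-27 × Category 3 = 176-212 weeks.

176-212 weeks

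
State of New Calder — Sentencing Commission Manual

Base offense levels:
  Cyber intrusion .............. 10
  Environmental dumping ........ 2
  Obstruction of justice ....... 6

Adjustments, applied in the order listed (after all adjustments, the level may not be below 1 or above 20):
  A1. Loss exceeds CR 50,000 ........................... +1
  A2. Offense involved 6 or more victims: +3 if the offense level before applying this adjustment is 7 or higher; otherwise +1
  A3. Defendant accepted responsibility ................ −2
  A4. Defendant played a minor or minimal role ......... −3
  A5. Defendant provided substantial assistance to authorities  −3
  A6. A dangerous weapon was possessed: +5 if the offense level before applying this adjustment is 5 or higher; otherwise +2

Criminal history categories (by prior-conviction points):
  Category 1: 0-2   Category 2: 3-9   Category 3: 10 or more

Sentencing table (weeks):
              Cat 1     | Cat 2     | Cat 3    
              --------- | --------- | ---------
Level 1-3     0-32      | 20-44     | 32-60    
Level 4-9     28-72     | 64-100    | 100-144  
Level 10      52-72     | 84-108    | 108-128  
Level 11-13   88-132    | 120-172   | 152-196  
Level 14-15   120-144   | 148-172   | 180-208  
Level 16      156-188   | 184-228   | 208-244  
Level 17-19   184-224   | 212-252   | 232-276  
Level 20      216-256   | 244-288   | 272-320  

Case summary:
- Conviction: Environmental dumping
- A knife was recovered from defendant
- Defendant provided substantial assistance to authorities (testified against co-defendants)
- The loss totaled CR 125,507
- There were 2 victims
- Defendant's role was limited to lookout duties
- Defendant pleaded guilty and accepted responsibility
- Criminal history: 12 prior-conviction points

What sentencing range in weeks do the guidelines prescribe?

Base offense level for environmental dumping: 2.
A1 applies: 2 + 1 = 3.
A3 applies: 3 − 2 = 1.
A4 applies: 1 − 3 = -2.
A5 applies: -2 − 3 = -5.
A6 applies (level before this adjustment is -5 < 5, so +2): -5 + 2 = -3.
Level -3 is below the minimum of 1; floored at 1.
Final offense level: 1.
Criminal history: 12 prior points → Category 3 (10+).
Level 1 falls in the 1-3 band.
Grid: Level 1-3 × Category 3 = 32-60 weeks.

32-60 weeks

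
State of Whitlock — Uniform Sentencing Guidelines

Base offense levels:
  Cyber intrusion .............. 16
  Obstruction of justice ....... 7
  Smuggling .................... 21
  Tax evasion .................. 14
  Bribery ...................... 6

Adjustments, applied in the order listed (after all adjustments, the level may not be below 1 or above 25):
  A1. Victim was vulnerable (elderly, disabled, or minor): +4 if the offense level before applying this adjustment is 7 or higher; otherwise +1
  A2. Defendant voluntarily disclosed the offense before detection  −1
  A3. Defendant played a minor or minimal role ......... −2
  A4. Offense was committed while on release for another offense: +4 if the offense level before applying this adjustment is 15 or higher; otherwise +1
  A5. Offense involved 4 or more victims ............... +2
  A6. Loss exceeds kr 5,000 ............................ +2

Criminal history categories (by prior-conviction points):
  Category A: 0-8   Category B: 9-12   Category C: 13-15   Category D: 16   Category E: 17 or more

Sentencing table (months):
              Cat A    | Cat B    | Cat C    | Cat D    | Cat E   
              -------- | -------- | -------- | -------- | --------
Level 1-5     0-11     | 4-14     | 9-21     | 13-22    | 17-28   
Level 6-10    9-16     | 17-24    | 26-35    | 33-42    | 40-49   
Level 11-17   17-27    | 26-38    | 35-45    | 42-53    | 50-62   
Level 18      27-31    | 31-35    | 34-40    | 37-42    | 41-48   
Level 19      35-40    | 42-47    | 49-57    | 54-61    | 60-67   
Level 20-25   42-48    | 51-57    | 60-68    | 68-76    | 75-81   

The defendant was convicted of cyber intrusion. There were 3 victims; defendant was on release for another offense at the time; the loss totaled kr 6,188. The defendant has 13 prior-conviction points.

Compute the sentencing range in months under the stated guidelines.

Base offense level for cyber intrusion: 16.
A1 does not apply.
A2 does not apply.
A3 does not apply.
A4 applies (level before this adjustment is 16 ≥ 15, so +4): 16 + 4 = 20.
A6 applies: 20 + 2 = 22.
Final offense level: 22.
Criminal history: 13 prior points → Category C (13-15).
Level 22 falls in the 20-25 band.
Grid: Level 20-25 × Category C = 60-68 months.

60-68 months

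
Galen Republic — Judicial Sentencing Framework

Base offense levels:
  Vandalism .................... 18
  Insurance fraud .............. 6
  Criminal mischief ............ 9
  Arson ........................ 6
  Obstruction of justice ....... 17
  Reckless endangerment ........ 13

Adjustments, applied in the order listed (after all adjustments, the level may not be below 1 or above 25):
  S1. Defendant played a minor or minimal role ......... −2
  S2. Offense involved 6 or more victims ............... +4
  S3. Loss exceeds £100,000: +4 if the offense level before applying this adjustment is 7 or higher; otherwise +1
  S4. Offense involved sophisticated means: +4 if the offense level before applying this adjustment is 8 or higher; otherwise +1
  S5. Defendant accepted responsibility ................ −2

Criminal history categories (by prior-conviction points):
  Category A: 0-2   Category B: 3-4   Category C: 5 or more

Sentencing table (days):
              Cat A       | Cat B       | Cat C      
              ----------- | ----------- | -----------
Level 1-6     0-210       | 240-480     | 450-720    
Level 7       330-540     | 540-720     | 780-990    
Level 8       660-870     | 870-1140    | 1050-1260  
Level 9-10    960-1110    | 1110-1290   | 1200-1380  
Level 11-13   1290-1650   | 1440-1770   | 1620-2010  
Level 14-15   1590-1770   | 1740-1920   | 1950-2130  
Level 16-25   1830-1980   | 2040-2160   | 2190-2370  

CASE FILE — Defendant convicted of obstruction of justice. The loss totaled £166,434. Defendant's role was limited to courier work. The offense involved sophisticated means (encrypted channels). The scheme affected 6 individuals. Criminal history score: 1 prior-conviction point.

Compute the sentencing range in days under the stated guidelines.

Base offense level for obstruction of justice: 17.
S1 applies: 17 − 2 = 15.
S2 applies: 15 + 4 = 19.
S3 applies (level before this adjustment is 19 ≥ 7, so +4): 19 + 4 = 23.
S4 applies (level before this adjustment is 23 ≥ 8, so +4): 23 + 4 = 27.
S5 does not apply.
Level 27 exceeds the maximum of 25; capped at 25.
Final offense level: 25.
Criminal history: 1 prior point → Category A (0-2).
Level 25 falls in the 16-25 band.
Grid: Level 16-25 × Category A = 1830-1980 days.

1830-1980 days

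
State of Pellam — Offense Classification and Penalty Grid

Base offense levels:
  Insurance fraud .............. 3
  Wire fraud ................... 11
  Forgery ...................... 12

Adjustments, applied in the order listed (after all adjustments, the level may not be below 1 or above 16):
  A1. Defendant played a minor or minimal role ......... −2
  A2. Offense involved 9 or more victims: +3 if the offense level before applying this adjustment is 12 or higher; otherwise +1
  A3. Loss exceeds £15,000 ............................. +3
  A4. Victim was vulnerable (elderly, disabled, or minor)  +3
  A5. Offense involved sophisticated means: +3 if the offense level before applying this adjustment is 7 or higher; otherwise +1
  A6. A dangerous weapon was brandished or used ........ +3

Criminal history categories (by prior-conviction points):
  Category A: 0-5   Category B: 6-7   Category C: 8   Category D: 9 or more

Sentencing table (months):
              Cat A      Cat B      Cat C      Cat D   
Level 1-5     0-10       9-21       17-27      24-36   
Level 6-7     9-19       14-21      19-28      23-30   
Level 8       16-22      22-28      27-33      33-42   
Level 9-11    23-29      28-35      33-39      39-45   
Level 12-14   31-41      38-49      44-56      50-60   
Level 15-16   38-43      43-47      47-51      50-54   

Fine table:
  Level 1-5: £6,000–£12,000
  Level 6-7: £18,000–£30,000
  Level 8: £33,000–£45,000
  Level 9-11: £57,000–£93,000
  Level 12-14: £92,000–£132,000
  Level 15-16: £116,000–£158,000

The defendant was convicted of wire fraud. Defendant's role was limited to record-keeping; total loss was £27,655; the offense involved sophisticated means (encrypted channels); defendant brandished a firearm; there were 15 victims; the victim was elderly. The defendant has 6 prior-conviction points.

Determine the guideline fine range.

Base offense level for wire fraud: 11.
A1 applies: 11 − 2 = 9.
A2 applies (level before this adjustment is 9 < 12, so +1): 9 + 1 = 10.
A3 applies: 10 + 3 = 13.
A4 applies: 13 + 3 = 16.
A5 applies (level before this adjustment is 16 ≥ 7, so +3): 16 + 3 = 19.
A6 applies: 19 + 3 = 22.
Level 22 exceeds the maximum of 16; capped at 16.
Final offense level: 16.
Level 16 falls in the 15-16 band.
Fine table: Level 15-16 → £116,000–£158,000.

£116,000–£158,000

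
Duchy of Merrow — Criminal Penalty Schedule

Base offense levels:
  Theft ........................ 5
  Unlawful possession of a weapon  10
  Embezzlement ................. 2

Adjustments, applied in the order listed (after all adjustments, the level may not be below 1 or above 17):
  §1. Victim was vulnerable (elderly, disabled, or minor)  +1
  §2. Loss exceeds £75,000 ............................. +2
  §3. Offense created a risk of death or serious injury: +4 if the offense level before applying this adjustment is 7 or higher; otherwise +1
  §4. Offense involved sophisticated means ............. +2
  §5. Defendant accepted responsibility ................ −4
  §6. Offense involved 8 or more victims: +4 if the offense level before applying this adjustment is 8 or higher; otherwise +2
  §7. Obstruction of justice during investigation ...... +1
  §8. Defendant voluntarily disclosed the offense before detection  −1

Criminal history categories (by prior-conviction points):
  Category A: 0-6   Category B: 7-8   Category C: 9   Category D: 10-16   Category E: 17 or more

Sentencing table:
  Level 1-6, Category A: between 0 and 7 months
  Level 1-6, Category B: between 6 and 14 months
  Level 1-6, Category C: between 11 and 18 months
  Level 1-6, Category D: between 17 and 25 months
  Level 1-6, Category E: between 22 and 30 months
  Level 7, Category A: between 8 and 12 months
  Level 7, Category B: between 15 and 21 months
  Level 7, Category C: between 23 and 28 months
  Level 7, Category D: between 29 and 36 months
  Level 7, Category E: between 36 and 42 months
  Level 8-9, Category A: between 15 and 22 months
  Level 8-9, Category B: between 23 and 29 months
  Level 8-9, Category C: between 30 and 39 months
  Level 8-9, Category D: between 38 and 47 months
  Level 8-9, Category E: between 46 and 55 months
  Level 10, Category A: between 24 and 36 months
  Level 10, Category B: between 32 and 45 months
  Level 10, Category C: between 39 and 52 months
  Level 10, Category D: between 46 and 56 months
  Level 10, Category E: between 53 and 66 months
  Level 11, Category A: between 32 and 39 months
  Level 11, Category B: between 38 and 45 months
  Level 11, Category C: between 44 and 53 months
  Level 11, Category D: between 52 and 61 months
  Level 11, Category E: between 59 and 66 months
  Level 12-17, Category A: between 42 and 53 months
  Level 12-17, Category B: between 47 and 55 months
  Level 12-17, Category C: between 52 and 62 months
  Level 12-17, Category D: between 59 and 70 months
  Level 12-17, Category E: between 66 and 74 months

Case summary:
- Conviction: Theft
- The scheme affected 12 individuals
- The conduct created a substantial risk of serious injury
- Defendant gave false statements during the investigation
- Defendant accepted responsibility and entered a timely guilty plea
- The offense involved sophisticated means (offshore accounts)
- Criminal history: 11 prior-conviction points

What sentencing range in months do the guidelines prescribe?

29-36 months

Base offense level for theft: 5.
§1 does not apply.
§2 does not apply.
§3 applies (level before this adjustment is 5 < 7, so +1): 5 + 1 = 6.
§4 applies: 6 + 2 = 8.
§5 applies: 8 − 4 = 4.
§6 applies (level before this adjustment is 4 < 8, so +2): 4 + 2 = 6.
§7 applies: 6 + 1 = 7.
§8 does not apply.
Final offense level: 7.
Criminal history: 11 prior points → Category D (10-16).
Level 7 falls in the 7 band.
Grid: Level 7 × Category D = 29-36 months.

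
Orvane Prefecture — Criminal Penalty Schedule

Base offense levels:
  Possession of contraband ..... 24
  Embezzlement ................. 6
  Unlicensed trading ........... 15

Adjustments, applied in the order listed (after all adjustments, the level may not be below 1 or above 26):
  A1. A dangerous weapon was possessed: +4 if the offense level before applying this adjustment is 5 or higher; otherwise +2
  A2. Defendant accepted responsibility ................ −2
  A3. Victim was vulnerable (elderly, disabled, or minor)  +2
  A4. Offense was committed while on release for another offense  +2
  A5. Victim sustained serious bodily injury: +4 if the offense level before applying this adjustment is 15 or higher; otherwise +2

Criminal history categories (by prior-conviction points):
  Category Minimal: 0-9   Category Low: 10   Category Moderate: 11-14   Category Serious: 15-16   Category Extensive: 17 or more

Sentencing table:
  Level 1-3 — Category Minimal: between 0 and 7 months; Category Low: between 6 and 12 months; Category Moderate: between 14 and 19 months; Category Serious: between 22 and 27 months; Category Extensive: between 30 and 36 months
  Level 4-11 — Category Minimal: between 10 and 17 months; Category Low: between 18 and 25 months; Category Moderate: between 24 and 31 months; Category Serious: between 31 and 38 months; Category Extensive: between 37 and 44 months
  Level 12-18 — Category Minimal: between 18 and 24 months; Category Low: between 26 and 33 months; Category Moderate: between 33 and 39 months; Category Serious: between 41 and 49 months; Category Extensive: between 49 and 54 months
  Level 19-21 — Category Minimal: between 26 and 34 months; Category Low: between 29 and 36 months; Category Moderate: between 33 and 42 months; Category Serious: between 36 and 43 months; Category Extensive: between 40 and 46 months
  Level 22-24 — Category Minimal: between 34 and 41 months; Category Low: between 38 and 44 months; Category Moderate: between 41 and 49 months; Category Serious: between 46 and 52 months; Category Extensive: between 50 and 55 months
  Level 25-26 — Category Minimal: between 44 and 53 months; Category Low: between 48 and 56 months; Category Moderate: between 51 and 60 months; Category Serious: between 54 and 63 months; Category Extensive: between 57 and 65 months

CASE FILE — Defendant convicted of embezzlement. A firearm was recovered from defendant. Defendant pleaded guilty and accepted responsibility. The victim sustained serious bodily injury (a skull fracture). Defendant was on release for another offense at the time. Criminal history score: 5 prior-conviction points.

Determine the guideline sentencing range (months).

Base offense level for embezzlement: 6.
A1 applies (level before this adjustment is 6 ≥ 5, so +4): 6 + 4 = 10.
A2 applies: 10 − 2 = 8.
A4 applies: 8 + 2 = 10.
A5 applies (level before this adjustment is 10 < 15, so +2): 10 + 2 = 12.
Final offense level: 12.
Criminal history: 5 prior points → Category Minimal (0-9).
Level 12 falls in the 12-18 band.
Grid: Level 12-18 × Category Minimal = 18-24 months.

18-24 months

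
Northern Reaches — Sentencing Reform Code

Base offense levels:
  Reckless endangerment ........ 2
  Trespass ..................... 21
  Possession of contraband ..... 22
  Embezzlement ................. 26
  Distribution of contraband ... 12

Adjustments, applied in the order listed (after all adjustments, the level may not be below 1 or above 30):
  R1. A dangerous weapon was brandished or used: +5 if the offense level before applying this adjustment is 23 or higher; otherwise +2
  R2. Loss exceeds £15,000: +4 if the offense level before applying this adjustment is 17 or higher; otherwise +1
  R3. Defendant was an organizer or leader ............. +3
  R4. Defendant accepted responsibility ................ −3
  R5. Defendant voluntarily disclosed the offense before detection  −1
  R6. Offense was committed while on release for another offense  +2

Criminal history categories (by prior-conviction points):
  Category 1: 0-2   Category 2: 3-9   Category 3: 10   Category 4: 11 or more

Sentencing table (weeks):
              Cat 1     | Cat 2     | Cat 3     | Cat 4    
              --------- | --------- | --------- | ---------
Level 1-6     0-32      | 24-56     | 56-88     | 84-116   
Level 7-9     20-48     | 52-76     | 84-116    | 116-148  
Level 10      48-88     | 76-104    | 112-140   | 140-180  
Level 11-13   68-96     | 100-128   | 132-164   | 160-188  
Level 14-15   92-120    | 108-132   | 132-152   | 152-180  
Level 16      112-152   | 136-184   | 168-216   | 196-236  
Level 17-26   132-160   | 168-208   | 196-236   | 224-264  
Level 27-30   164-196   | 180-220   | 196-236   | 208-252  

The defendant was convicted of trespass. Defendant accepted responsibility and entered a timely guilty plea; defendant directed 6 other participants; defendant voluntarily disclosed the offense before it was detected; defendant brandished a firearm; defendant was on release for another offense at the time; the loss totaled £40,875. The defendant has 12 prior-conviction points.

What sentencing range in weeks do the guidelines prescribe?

Base offense level for trespass: 21.
R1 applies (level before this adjustment is 21 < 23, so +2): 21 + 2 = 23.
R2 applies (level before this adjustment is 23 ≥ 17, so +4): 23 + 4 = 27.
R3 applies: 27 + 3 = 30.
R4 applies: 30 − 3 = 27.
R5 applies: 27 − 1 = 26.
R6 applies: 26 + 2 = 28.
Final offense level: 28.
Criminal history: 12 prior points → Category 4 (11+).
Level 28 falls in the 27-30 band.
Grid: Level 27-30 × Category 4 = 208-252 weeks.

208-252 weeks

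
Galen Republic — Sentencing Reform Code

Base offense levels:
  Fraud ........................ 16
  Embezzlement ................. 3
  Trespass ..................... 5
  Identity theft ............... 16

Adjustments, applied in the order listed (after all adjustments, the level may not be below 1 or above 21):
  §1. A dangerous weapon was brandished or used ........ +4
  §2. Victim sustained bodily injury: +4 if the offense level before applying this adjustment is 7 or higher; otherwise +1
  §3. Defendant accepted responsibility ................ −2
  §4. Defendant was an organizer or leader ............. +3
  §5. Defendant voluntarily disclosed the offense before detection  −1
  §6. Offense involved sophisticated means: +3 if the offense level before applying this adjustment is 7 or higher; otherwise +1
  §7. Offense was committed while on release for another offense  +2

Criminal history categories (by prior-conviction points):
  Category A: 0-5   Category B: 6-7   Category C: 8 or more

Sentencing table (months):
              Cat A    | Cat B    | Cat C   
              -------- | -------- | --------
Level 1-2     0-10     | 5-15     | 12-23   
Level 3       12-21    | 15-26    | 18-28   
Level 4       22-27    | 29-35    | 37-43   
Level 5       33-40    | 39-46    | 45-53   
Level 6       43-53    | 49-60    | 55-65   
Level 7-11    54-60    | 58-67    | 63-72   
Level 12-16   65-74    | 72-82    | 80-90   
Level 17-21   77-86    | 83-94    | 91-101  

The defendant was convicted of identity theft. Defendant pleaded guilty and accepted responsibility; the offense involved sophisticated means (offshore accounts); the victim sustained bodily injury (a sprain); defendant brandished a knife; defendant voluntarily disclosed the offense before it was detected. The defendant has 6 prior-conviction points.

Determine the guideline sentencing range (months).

Base offense level for identity theft: 16.
§1 applies: 16 + 4 = 20.
§2 applies (level before this adjustment is 20 ≥ 7, so +4): 20 + 4 = 24.
§3 applies: 24 − 2 = 22.
§4 does not apply.
§5 applies: 22 − 1 = 21.
§6 applies (level before this adjustment is 21 ≥ 7, so +3): 21 + 3 = 24.
Level 24 exceeds the maximum of 21; capped at 21.
Final offense level: 21.
Criminal history: 6 prior points → Category B (6-7).
Level 21 falls in the 17-21 band.
Grid: Level 17-21 × Category B = 83-94 months.

83-94 months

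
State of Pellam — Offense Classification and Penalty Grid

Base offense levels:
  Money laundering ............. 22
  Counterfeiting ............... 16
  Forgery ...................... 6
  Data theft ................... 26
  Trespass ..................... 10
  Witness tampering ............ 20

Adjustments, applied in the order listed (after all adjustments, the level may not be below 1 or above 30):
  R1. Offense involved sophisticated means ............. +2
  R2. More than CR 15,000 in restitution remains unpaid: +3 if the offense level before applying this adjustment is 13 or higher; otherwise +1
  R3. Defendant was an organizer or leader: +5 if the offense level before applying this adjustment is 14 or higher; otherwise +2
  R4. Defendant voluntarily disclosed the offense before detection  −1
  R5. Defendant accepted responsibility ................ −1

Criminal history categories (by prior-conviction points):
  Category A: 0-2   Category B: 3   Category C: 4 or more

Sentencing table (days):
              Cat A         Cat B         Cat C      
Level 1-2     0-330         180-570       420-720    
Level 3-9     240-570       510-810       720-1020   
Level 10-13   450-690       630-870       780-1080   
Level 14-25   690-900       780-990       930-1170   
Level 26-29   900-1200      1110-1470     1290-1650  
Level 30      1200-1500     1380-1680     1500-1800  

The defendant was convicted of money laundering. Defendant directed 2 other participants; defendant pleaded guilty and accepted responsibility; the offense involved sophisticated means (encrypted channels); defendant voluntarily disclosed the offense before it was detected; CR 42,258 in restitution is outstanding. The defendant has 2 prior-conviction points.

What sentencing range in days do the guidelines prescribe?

1200-1500 days

Base offense level for money laundering: 22.
R1 applies: 22 + 2 = 24.
R2 applies (level before this adjustment is 24 ≥ 13, so +3): 24 + 3 = 27.
R3 applies (level before this adjustment is 27 ≥ 14, so +5): 27 + 5 = 32.
R4 applies: 32 − 1 = 31.
R5 applies: 31 − 1 = 30.
Final offense level: 30.
Criminal history: 2 prior points → Category A (0-2).
Level 30 falls in the 30 band.
Grid: Level 30 × Category A = 1200-1500 days.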